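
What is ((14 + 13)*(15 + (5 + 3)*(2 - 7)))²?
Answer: 455625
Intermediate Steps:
((14 + 13)*(15 + (5 + 3)*(2 - 7)))² = (27*(15 + 8*(-5)))² = (27*(15 - 40))² = (27*(-25))² = (-675)² = 455625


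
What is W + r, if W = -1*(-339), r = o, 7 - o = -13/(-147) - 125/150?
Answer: 33981/98 ≈ 346.75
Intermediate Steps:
o = 759/98 (o = 7 - (-13/(-147) - 125/150) = 7 - (-13*(-1/147) - 125*1/150) = 7 - (13/147 - 5/6) = 7 - 1*(-73/98) = 7 + 73/98 = 759/98 ≈ 7.7449)
r = 759/98 ≈ 7.7449
W = 339
W + r = 339 + 759/98 = 33981/98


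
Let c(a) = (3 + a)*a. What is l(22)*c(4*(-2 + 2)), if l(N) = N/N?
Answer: 0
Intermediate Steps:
c(a) = a*(3 + a)
l(N) = 1
l(22)*c(4*(-2 + 2)) = 1*((4*(-2 + 2))*(3 + 4*(-2 + 2))) = 1*((4*0)*(3 + 4*0)) = 1*(0*(3 + 0)) = 1*(0*3) = 1*0 = 0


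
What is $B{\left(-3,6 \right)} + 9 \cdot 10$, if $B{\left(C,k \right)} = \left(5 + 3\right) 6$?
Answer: $138$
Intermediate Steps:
$B{\left(C,k \right)} = 48$ ($B{\left(C,k \right)} = 8 \cdot 6 = 48$)
$B{\left(-3,6 \right)} + 9 \cdot 10 = 48 + 9 \cdot 10 = 48 + 90 = 138$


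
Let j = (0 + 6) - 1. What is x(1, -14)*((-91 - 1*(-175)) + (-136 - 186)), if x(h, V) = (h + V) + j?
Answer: 1904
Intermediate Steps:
j = 5 (j = 6 - 1 = 5)
x(h, V) = 5 + V + h (x(h, V) = (h + V) + 5 = (V + h) + 5 = 5 + V + h)
x(1, -14)*((-91 - 1*(-175)) + (-136 - 186)) = (5 - 14 + 1)*((-91 - 1*(-175)) + (-136 - 186)) = -8*((-91 + 175) - 322) = -8*(84 - 322) = -8*(-238) = 1904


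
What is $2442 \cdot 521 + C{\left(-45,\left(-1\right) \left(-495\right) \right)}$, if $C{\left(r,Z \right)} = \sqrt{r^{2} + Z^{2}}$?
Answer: $1272282 + 45 \sqrt{122} \approx 1.2728 \cdot 10^{6}$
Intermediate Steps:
$C{\left(r,Z \right)} = \sqrt{Z^{2} + r^{2}}$
$2442 \cdot 521 + C{\left(-45,\left(-1\right) \left(-495\right) \right)} = 2442 \cdot 521 + \sqrt{\left(\left(-1\right) \left(-495\right)\right)^{2} + \left(-45\right)^{2}} = 1272282 + \sqrt{495^{2} + 2025} = 1272282 + \sqrt{245025 + 2025} = 1272282 + \sqrt{247050} = 1272282 + 45 \sqrt{122}$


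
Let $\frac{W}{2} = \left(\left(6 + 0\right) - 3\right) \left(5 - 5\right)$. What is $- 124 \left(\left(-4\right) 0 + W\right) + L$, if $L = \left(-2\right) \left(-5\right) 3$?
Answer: $30$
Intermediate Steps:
$W = 0$ ($W = 2 \left(\left(6 + 0\right) - 3\right) \left(5 - 5\right) = 2 \left(6 - 3\right) 0 = 2 \cdot 3 \cdot 0 = 2 \cdot 0 = 0$)
$L = 30$ ($L = 10 \cdot 3 = 30$)
$- 124 \left(\left(-4\right) 0 + W\right) + L = - 124 \left(\left(-4\right) 0 + 0\right) + 30 = - 124 \left(0 + 0\right) + 30 = \left(-124\right) 0 + 30 = 0 + 30 = 30$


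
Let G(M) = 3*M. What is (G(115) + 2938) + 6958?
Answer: 10241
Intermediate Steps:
(G(115) + 2938) + 6958 = (3*115 + 2938) + 6958 = (345 + 2938) + 6958 = 3283 + 6958 = 10241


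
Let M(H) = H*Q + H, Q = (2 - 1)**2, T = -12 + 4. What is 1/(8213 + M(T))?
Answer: 1/8197 ≈ 0.00012200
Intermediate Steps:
T = -8
Q = 1 (Q = 1**2 = 1)
M(H) = 2*H (M(H) = H*1 + H = H + H = 2*H)
1/(8213 + M(T)) = 1/(8213 + 2*(-8)) = 1/(8213 - 16) = 1/8197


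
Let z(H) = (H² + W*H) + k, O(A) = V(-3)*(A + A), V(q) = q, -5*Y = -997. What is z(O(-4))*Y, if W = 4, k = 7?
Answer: 676963/5 ≈ 1.3539e+5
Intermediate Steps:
Y = 997/5 (Y = -⅕*(-997) = 997/5 ≈ 199.40)
O(A) = -6*A (O(A) = -3*(A + A) = -6*A)
z(H) = 7 + H² + 4*H (z(H) = (H² + 4*H) + 7 = 7 + H² + 4*H)
z(O(-4))*Y = (7 + (-6*(-4))² + 4*(-6*(-4)))*(997/5) = (7 + 24² + 4*24)*(997/5) = (7 + 576 + 96)*(997/5) = 679*(997/5) = 676963/5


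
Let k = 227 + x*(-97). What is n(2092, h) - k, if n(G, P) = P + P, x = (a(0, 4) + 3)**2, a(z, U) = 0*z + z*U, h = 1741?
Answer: 4128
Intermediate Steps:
a(z, U) = U*z (a(z, U) = 0 + U*z = U*z)
x = 9 (x = (4*0 + 3)**2 = (0 + 3)**2 = 3**2 = 9)
n(G, P) = 2*P
k = -646 (k = 227 + 9*(-97) = 227 - 873 = -646)
n(2092, h) - k = 2*1741 - 1*(-646) = 3482 + 646 = 4128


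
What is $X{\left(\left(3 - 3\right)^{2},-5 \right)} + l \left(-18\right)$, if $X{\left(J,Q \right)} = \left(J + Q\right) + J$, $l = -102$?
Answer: $1831$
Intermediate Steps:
$X{\left(J,Q \right)} = Q + 2 J$
$X{\left(\left(3 - 3\right)^{2},-5 \right)} + l \left(-18\right) = \left(-5 + 2 \left(3 - 3\right)^{2}\right) - -1836 = \left(-5 + 2 \cdot 0^{2}\right) + 1836 = \left(-5 + 2 \cdot 0\right) + 1836 = \left(-5 + 0\right) + 1836 = -5 + 1836 = 1831$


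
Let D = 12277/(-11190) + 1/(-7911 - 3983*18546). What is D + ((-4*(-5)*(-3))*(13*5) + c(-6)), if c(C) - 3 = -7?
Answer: -1606530101374963/411393121260 ≈ -3905.1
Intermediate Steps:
c(C) = -4 (c(C) = 3 - 7 = -4)
D = -451355975923/411393121260 (D = 12277*(-1/11190) + (1/18546)/(-11894) = -12277/11190 - 1/11894*1/18546 = -12277/11190 - 1/220586124 = -451355975923/411393121260 ≈ -1.0971)
D + ((-4*(-5)*(-3))*(13*5) + c(-6)) = -451355975923/411393121260 + ((-4*(-5)*(-3))*(13*5) - 4) = -451355975923/411393121260 + ((20*(-3))*65 - 4) = -451355975923/411393121260 + (-60*65 - 4) = -451355975923/411393121260 + (-3900 - 4) = -451355975923/411393121260 - 3904 = -1606530101374963/411393121260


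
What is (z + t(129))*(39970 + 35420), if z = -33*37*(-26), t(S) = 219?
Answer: 2409841350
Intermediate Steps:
z = 31746 (z = -1221*(-26) = 31746)
(z + t(129))*(39970 + 35420) = (31746 + 219)*(39970 + 35420) = 31965*75390 = 2409841350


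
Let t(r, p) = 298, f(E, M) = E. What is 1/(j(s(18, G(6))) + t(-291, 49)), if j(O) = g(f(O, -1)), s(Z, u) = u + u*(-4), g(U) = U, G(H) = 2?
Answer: 1/292 ≈ 0.0034247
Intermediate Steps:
s(Z, u) = -3*u (s(Z, u) = u - 4*u = -3*u)
j(O) = O
1/(j(s(18, G(6))) + t(-291, 49)) = 1/(-3*2 + 298) = 1/(-6 + 298) = 1/292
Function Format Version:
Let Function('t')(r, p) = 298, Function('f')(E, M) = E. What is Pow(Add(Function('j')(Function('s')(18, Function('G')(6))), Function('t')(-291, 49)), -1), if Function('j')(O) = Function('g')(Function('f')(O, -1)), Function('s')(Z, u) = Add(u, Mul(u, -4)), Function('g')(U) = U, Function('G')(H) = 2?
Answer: Rational(1, 292) ≈ 0.0034247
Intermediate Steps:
Function('s')(Z, u) = Mul(-3, u) (Function('s')(Z, u) = Add(u, Mul(-4, u)) = Mul(-3, u))
Function('j')(O) = O
Pow(Add(Function('j')(Function('s')(18, Function('G')(6))), Function('t')(-291, 49)), -1) = Pow(Add(Mul(-3, 2), 298), -1) = Pow(Add(-6, 298), -1) = Pow(292, -1) = Rational(1, 292)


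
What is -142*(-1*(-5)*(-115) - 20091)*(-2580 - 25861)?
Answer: -83462162252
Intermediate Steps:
-142*(-1*(-5)*(-115) - 20091)*(-2580 - 25861) = -142*(5*(-115) - 20091)*(-28441) = -142*(-575 - 20091)*(-28441) = -(-2934572)*(-28441) = -142*587761706 = -83462162252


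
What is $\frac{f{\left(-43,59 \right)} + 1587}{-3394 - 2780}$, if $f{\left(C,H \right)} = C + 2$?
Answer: $- \frac{773}{3087} \approx -0.2504$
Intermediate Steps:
$f{\left(C,H \right)} = 2 + C$
$\frac{f{\left(-43,59 \right)} + 1587}{-3394 - 2780} = \frac{\left(2 - 43\right) + 1587}{-3394 - 2780} = \frac{-41 + 1587}{-6174} = 1546 \left(- \frac{1}{6174}\right) = - \frac{773}{3087}$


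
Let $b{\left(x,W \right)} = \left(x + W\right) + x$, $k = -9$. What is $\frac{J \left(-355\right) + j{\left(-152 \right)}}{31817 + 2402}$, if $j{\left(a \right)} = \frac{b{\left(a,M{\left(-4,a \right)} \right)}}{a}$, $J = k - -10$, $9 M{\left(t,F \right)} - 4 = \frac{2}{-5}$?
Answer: $- \frac{134141}{13003220} \approx -0.010316$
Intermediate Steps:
$M{\left(t,F \right)} = \frac{2}{5}$ ($M{\left(t,F \right)} = \frac{4}{9} + \frac{2 \frac{1}{-5}}{9} = \frac{4}{9} + \frac{2 \left(- \frac{1}{5}\right)}{9} = \frac{4}{9} + \frac{1}{9} \left(- \frac{2}{5}\right) = \frac{4}{9} - \frac{2}{45} = \frac{2}{5}$)
$b{\left(x,W \right)} = W + 2 x$ ($b{\left(x,W \right)} = \left(W + x\right) + x = W + 2 x$)
$J = 1$ ($J = -9 - -10 = -9 + 10 = 1$)
$j{\left(a \right)} = \frac{\frac{2}{5} + 2 a}{a}$
$\frac{J \left(-355\right) + j{\left(-152 \right)}}{31817 + 2402} = \frac{1 \left(-355\right) + \left(2 + \frac{2}{5 \left(-152\right)}\right)}{31817 + 2402} = \frac{-355 + \left(2 + \frac{2}{5} \left(- \frac{1}{152}\right)\right)}{34219} = \left(-355 + \left(2 - \frac{1}{380}\right)\right) \frac{1}{34219} = \left(-355 + \frac{759}{380}\right) \frac{1}{34219} = \left(- \frac{134141}{380}\right) \frac{1}{34219} = - \frac{134141}{13003220}$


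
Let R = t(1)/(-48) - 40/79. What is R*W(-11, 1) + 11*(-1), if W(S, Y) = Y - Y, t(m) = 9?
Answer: -11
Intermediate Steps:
W(S, Y) = 0
R = -877/1264 (R = 9/(-48) - 40/79 = 9*(-1/48) - 40*1/79 = -3/16 - 40/79 = -877/1264 ≈ -0.69383)
R*W(-11, 1) + 11*(-1) = -877/1264*0 + 11*(-1) = 0 - 11 = -11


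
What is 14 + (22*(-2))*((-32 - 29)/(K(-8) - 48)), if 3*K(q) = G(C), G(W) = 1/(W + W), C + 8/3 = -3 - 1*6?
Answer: -140826/3361 ≈ -41.900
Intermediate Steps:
C = -35/3 (C = -8/3 + (-3 - 1*6) = -8/3 + (-3 - 6) = -8/3 - 9 = -35/3 ≈ -11.667)
G(W) = 1/(2*W)
K(q) = -1/70 (K(q) = (1/(2*(-35/3)))/3 = ((½)*(-3/35))/3 = (⅓)*(-3/70) = -1/70)
14 + (22*(-2))*((-32 - 29)/(K(-8) - 48)) = 14 + (22*(-2))*((-32 - 29)/(-1/70 - 48)) = 14 - (-2684)/(-3361/70) = 14 - (-2684)*(-70)/3361 = 14 - 44*4270/3361 = 14 - 187880/3361 = -140826/3361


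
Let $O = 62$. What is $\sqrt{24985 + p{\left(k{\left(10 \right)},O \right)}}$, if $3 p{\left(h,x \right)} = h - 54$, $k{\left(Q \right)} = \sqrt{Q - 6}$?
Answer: $\frac{\sqrt{224709}}{3} \approx 158.01$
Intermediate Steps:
$k{\left(Q \right)} = \sqrt{-6 + Q}$
$p{\left(h,x \right)} = -18 + \frac{h}{3}$ ($p{\left(h,x \right)} = \frac{h - 54}{3} = \frac{-54 + h}{3} = -18 + \frac{h}{3}$)
$\sqrt{24985 + p{\left(k{\left(10 \right)},O \right)}} = \sqrt{24985 - \left(18 - \frac{\sqrt{-6 + 10}}{3}\right)} = \sqrt{24985 - \left(18 - \frac{\sqrt{4}}{3}\right)} = \sqrt{24985 + \left(-18 + \frac{1}{3} \cdot 2\right)} = \sqrt{24985 + \left(-18 + \frac{2}{3}\right)} = \sqrt{24985 - \frac{52}{3}} = \sqrt{\frac{74903}{3}} = \frac{\sqrt{224709}}{3}$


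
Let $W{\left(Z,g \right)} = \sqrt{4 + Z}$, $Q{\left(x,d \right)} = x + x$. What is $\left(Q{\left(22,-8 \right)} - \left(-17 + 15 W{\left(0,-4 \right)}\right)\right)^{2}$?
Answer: $961$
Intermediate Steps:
$Q{\left(x,d \right)} = 2 x$
$\left(Q{\left(22,-8 \right)} - \left(-17 + 15 W{\left(0,-4 \right)}\right)\right)^{2} = \left(2 \cdot 22 + \left(17 - 15 \sqrt{4 + 0}\right)\right)^{2} = \left(44 + \left(17 - 15 \sqrt{4}\right)\right)^{2} = \left(44 + \left(17 - 30\right)\right)^{2} = \left(44 - 13\right)^{2} = 31^{2} = 961$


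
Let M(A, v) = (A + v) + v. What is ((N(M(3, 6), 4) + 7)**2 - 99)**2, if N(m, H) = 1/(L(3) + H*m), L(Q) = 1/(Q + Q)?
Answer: 42064174776100/16983563041 ≈ 2476.8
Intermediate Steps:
L(Q) = 1/(2*Q)
M(A, v) = A + 2*v
N(m, H) = 1/(1/6 + H*m) (N(m, H) = 1/((1/2)/3 + H*m) = 1/((1/2)*(1/3) + H*m) = 1/(1/6 + H*m))
((N(M(3, 6), 4) + 7)**2 - 99)**2 = ((6/(1 + 6*4*(3 + 2*6)) + 7)**2 - 99)**2 = ((6/(1 + 6*4*(3 + 12)) + 7)**2 - 99)**2 = ((6/(1 + 6*4*15) + 7)**2 - 99)**2 = ((6/(1 + 360) + 7)**2 - 99)**2 = ((6/361 + 7)**2 - 99)**2 = ((2533/361)**2 - 99)**2 = (6416089/130321 - 99)**2 = (-6485690/130321)**2 = 42064174776100/16983563041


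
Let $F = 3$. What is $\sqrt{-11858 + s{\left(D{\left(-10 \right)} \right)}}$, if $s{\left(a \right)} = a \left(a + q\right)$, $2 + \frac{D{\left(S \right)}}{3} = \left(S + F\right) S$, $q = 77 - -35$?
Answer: $\sqrt{52606} \approx 229.36$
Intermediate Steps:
$q = 112$ ($q = 77 + 35 = 112$)
$D{\left(S \right)} = -6 + 3 S \left(3 + S\right)$ ($D{\left(S \right)} = -6 + 3 \left(S + 3\right) S = -6 + 3 \left(3 + S\right) S = -6 + 3 S \left(3 + S\right)$)
$s{\left(a \right)} = a \left(112 + a\right)$ ($s{\left(a \right)} = a \left(a + 112\right) = a \left(112 + a\right)$)
$\sqrt{-11858 + s{\left(D{\left(-10 \right)} \right)}} = \sqrt{-11858 + \left(-6 + 3 \left(-10\right)^{2} + 9 \left(-10\right)\right) \left(112 + \left(-6 + 3 \left(-10\right)^{2} + 9 \left(-10\right)\right)\right)} = \sqrt{-11858 + \left(-6 + 3 \cdot 100 - 90\right) \left(112 - -204\right)} = \sqrt{-11858 + \left(-6 + 300 - 90\right) \left(112 - -204\right)} = \sqrt{-11858 + 204 \left(112 + 204\right)} = \sqrt{-11858 + 204 \cdot 316} = \sqrt{-11858 + 64464} = \sqrt{52606}$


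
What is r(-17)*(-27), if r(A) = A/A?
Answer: -27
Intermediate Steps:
r(A) = 1
r(-17)*(-27) = 1*(-27) = -27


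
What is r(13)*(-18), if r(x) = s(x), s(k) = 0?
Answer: 0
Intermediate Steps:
r(x) = 0
r(13)*(-18) = 0*(-18) = 0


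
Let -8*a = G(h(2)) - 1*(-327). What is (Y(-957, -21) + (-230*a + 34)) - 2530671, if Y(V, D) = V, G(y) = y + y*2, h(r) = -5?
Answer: -2522624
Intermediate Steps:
G(y) = 3*y (G(y) = y + 2*y = 3*y)
a = -39 (a = -(3*(-5) - 1*(-327))/8 = -(-15 + 327)/8 = -⅛*312 = -39)
(Y(-957, -21) + (-230*a + 34)) - 2530671 = (-957 + (-230*(-39) + 34)) - 2530671 = (-957 + (8970 + 34)) - 2530671 = (-957 + 9004) - 2530671 = 8047 - 2530671 = -2522624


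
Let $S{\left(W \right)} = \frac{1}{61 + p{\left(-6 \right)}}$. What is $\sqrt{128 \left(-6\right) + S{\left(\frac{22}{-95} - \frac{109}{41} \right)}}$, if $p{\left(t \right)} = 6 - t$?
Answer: $\frac{i \sqrt{4092599}}{73} \approx 27.713 i$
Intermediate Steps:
$S{\left(W \right)} = \frac{1}{73}$ ($S{\left(W \right)} = \frac{1}{61 + \left(6 - -6\right)} = \frac{1}{61 + \left(6 + 6\right)} = \frac{1}{61 + 12} = \frac{1}{73}$)
$\sqrt{128 \left(-6\right) + S{\left(\frac{22}{-95} - \frac{109}{41} \right)}} = \sqrt{128 \left(-6\right) + \frac{1}{73}} = \sqrt{-768 + \frac{1}{73}} = \sqrt{- \frac{56063}{73}} = \frac{i \sqrt{4092599}}{73}$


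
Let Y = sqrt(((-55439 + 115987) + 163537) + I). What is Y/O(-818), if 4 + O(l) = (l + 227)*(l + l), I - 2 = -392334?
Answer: I*sqrt(168247)/966872 ≈ 0.00042423*I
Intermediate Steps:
I = -392332 (I = 2 - 392334 = -392332)
Y = I*sqrt(168247) (Y = sqrt(((-55439 + 115987) + 163537) - 392332) = sqrt((60548 + 163537) - 392332) = sqrt(224085 - 392332) = sqrt(-168247) = I*sqrt(168247) ≈ 410.18*I)
O(l) = -4 + 2*l*(227 + l) (O(l) = -4 + (l + 227)*(l + l) = -4 + (227 + l)*(2*l) = -4 + 2*l*(227 + l))
Y/O(-818) = (I*sqrt(168247))/(-4 + 2*(-818)**2 + 454*(-818)) = (I*sqrt(168247))/(-4 + 2*669124 - 371372) = (I*sqrt(168247))/(-4 + 1338248 - 371372) = (I*sqrt(168247))/966872 = (I*sqrt(168247))*(1/966872) = I*sqrt(168247)/966872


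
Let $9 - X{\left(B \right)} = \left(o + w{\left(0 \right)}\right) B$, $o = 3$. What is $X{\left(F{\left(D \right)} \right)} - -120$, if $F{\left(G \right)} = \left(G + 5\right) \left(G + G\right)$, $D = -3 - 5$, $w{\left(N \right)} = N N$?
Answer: $-15$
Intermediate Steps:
$w{\left(N \right)} = N^{2}$
$D = -8$ ($D = -3 - 5 = -8$)
$F{\left(G \right)} = 2 G \left(5 + G\right)$ ($F{\left(G \right)} = \left(5 + G\right) 2 G = 2 G \left(5 + G\right)$)
$X{\left(B \right)} = 9 - 3 B$ ($X{\left(B \right)} = 9 - \left(3 + 0^{2}\right) B = 9 - \left(3 + 0\right) B = 9 - 3 B$)
$X{\left(F{\left(D \right)} \right)} - -120 = \left(9 - 3 \cdot 2 \left(-8\right) \left(5 - 8\right)\right) - -120 = \left(9 - 3 \cdot 2 \left(-8\right) \left(-3\right)\right) + 120 = \left(9 - 144\right) + 120 = -135 + 120 = -15$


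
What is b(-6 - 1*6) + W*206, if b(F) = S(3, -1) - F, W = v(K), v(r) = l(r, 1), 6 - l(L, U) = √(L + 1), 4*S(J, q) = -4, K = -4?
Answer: 1247 - 206*I*√3 ≈ 1247.0 - 356.8*I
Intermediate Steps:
S(J, q) = -1 (S(J, q) = (¼)*(-4) = -1)
l(L, U) = 6 - √(1 + L) (l(L, U) = 6 - √(L + 1) = 6 - √(1 + L))
v(r) = 6 - √(1 + r)
W = 6 - I*√3 (W = 6 - √(1 - 4) = 6 - √(-3) = 6 - I*√3 ≈ 6.0 - 1.732*I)
b(F) = -1 - F
b(-6 - 1*6) + W*206 = (-1 - (-6 - 1*6)) + (6 - I*√3)*206 = (-1 - (-6 - 6)) + (1236 - 206*I*√3) = (-1 - 1*(-12)) + (1236 - 206*I*√3) = (-1 + 12) + (1236 - 206*I*√3) = 11 + (1236 - 206*I*√3) = 1247 - 206*I*√3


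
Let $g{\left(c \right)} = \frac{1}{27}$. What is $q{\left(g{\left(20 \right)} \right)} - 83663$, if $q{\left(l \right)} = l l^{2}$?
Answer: $- \frac{1646738828}{19683} \approx -83663.0$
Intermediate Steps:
$g{\left(c \right)} = \frac{1}{27}$
$q{\left(l \right)} = l^{3}$
$q{\left(g{\left(20 \right)} \right)} - 83663 = \left(\frac{1}{27}\right)^{3} - 83663 = \frac{1}{19683} - 83663 = - \frac{1646738828}{19683}$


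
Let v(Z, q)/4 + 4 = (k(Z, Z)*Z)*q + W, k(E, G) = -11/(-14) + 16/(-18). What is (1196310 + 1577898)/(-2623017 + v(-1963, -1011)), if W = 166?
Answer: -58258368/72269555 ≈ -0.80613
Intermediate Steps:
k(E, G) = -13/126 (k(E, G) = -11*(-1/14) + 16*(-1/18) = 11/14 - 8/9 = -13/126)
v(Z, q) = 648 - 26*Z*q/63 (v(Z, q) = -16 + 4*((-13*Z/126)*q + 166) = -16 + 4*(-13*Z*q/126 + 166) = -16 + 4*(166 - 13*Z*q/126) = -16 + (664 - 26*Z*q/63) = 648 - 26*Z*q/63)
(1196310 + 1577898)/(-2623017 + v(-1963, -1011)) = (1196310 + 1577898)/(-2623017 + (648 - 26/63*(-1963)*(-1011))) = 2774208/(-2623017 + (648 - 17199806/21)) = 2774208/(-2623017 - 17186198/21) = 2774208/(-72269555/21) = 2774208*(-21/72269555) = -58258368/72269555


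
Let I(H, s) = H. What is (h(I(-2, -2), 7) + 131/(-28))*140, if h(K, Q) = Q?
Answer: 325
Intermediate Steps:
(h(I(-2, -2), 7) + 131/(-28))*140 = (7 + 131/(-28))*140 = (7 + 131*(-1/28))*140 = (7 - 131/28)*140 = (65/28)*140 = 325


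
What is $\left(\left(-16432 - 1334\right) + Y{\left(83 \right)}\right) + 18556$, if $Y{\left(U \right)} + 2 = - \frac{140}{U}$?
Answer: $\frac{65264}{83} \approx 786.31$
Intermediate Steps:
$Y{\left(U \right)} = -2 - \frac{140}{U}$
$\left(\left(-16432 - 1334\right) + Y{\left(83 \right)}\right) + 18556 = \left(\left(-16432 - 1334\right) - \left(2 + \frac{140}{83}\right)\right) + 18556 = \left(-17766 - \frac{306}{83}\right) + 18556 = - \frac{1474884}{83} + 18556 = \frac{65264}{83}$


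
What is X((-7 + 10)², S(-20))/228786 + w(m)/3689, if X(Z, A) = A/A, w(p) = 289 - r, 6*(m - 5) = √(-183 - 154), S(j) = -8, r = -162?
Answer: 6069775/49646562 ≈ 0.12226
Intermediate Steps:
m = 5 + I*√337/6 (m = 5 + √(-183 - 154)/6 = 5 + √(-337)/6 = 5 + (I*√337)/6 = 5 + I*√337/6 ≈ 5.0 + 3.0596*I)
w(p) = 451 (w(p) = 289 - 1*(-162) = 289 + 162 = 451)
X(Z, A) = 1
X((-7 + 10)², S(-20))/228786 + w(m)/3689 = 1/228786 + 451/3689 = 6069775/49646562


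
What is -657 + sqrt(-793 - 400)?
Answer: -657 + I*sqrt(1193) ≈ -657.0 + 34.54*I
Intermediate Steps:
-657 + sqrt(-793 - 400) = -657 + sqrt(-1193) = -657 + I*sqrt(1193)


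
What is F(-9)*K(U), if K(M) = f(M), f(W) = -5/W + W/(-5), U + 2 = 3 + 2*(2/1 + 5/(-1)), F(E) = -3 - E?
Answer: 12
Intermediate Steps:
U = -5 (U = -2 + (3 + 2*(2/1 + 5/(-1))) = -2 + (3 + 2*(2*1 + 5*(-1))) = -2 + (3 + 2*(2 - 5)) = -2 + (3 + 2*(-3)) = -2 + (3 - 6) = -2 - 3 = -5)
f(W) = -5/W - W/5 (f(W) = -5/W + W*(-1/5) = -5/W - W/5)
K(M) = -5/M - M/5
F(-9)*K(U) = (-3 - 1*(-9))*(-5/(-5) - 1/5*(-5)) = (-3 + 9)*(-5*(-1/5) + 1) = 6*(1 + 1) = 6*2 = 12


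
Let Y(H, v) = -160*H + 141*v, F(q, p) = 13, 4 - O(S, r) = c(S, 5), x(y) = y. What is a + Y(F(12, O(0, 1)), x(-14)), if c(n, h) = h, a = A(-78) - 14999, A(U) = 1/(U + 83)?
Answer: -95264/5 ≈ -19053.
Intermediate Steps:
A(U) = 1/(83 + U)
a = -74994/5 (a = 1/(83 - 78) - 14999 = 1/5 - 14999 = -74994/5 ≈ -14999.)
O(S, r) = -1 (O(S, r) = 4 - 1*5 = 4 - 5 = -1)
a + Y(F(12, O(0, 1)), x(-14)) = -74994/5 + (-160*13 + 141*(-14)) = -74994/5 + (-2080 - 1974) = -74994/5 - 4054 = -95264/5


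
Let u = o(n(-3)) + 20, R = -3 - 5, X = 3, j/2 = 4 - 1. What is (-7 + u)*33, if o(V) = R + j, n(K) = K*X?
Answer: 363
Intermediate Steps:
j = 6 (j = 2*(4 - 1) = 2*3 = 6)
R = -8
n(K) = 3*K (n(K) = K*3 = 3*K)
o(V) = -2 (o(V) = -8 + 6 = -2)
u = 18 (u = -2 + 20 = 18)
(-7 + u)*33 = (-7 + 18)*33 = 11*33 = 363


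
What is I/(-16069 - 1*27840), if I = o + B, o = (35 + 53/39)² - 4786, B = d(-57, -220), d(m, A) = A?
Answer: 5603402/66785589 ≈ 0.083901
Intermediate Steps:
B = -220
o = -5268782/1521 (o = (35 + 53*(1/39))² - 4786 = (35 + 53/39)² - 4786 = (1418/39)² - 4786 = 2010724/1521 - 4786 = -5268782/1521 ≈ -3464.0)
I = -5603402/1521 (I = -5268782/1521 - 220 = -5603402/1521 ≈ -3684.0)
I/(-16069 - 1*27840) = -5603402/(1521*(-16069 - 1*27840)) = -5603402/(1521*(-16069 - 27840)) = -5603402/1521/(-43909) = -5603402/1521*(-1/43909) = 5603402/66785589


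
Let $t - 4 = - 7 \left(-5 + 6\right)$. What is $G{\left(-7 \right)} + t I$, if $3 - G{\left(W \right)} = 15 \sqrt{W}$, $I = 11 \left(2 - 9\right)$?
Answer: $234 - 15 i \sqrt{7} \approx 234.0 - 39.686 i$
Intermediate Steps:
$t = -3$ ($t = 4 - 7 \left(-5 + 6\right) = 4 - 7 = -3$)
$I = -77$ ($I = 11 \left(-7\right) = -77$)
$G{\left(W \right)} = 3 - 15 \sqrt{W}$
$G{\left(-7 \right)} + t I = \left(3 - 15 \sqrt{-7}\right) - -231 = \left(3 - 15 i \sqrt{7}\right) + 231 = 234 - 15 i \sqrt{7}$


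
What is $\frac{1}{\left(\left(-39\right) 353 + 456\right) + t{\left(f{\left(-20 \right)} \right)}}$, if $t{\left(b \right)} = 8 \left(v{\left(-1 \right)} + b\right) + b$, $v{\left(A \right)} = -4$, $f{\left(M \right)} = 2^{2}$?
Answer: $- \frac{1}{13307} \approx -7.5148 \cdot 10^{-5}$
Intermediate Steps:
$f{\left(M \right)} = 4$
$t{\left(b \right)} = -32 + 9 b$ ($t{\left(b \right)} = 8 \left(-4 + b\right) + b = \left(-32 + 8 b\right) + b = -32 + 9 b$)
$\frac{1}{\left(\left(-39\right) 353 + 456\right) + t{\left(f{\left(-20 \right)} \right)}} = \frac{1}{\left(\left(-39\right) 353 + 456\right) + \left(-32 + 9 \cdot 4\right)} = \frac{1}{\left(-13767 + 456\right) + \left(-32 + 36\right)} = \frac{1}{-13311 + 4} = \frac{1}{-13307} = - \frac{1}{13307}$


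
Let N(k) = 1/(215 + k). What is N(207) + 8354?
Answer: 3525389/422 ≈ 8354.0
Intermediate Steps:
N(207) + 8354 = 1/(215 + 207) + 8354 = 1/422 + 8354 = 3525389/422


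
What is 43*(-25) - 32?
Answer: -1107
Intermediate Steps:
43*(-25) - 32 = -1075 - 32 = -1107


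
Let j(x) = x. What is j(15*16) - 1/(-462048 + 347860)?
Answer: 27405121/114188 ≈ 240.00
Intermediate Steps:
j(15*16) - 1/(-462048 + 347860) = 15*16 - 1/(-462048 + 347860) = 240 - 1/(-114188) = 240 - 1*(-1/114188) = 240 + 1/114188 = 27405121/114188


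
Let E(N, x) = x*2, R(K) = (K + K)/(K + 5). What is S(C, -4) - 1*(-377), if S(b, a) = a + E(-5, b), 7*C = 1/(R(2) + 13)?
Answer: 35437/95 ≈ 373.02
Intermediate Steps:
R(K) = 2*K/(5 + K) (R(K) = (2*K)/(5 + K) = 2*K/(5 + K))
E(N, x) = 2*x
C = 1/95 (C = 1/(7*(2*2/(5 + 2) + 13)) = 1/(7*(2*2/7 + 13)) = 1/(7*(2*2*(1/7) + 13)) = 1/(7*(4/7 + 13)) = 1/(7*(95/7)) = (1/7)*(7/95) = 1/95 ≈ 0.010526)
S(b, a) = a + 2*b
S(C, -4) - 1*(-377) = (-4 + 2*(1/95)) - 1*(-377) = (-4 + 2/95) + 377 = -378/95 + 377 = 35437/95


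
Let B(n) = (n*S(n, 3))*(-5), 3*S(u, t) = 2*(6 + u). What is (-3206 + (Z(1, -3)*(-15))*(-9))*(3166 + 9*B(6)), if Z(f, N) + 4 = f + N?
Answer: -4040096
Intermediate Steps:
S(u, t) = 4 + 2*u/3 (S(u, t) = (2*(6 + u))/3 = (12 + 2*u)/3 = 4 + 2*u/3)
Z(f, N) = -4 + N + f (Z(f, N) = -4 + (f + N) = -4 + (N + f) = -4 + N + f)
B(n) = -5*n*(4 + 2*n/3) (B(n) = (n*(4 + 2*n/3))*(-5) = -5*n*(4 + 2*n/3))
(-3206 + (Z(1, -3)*(-15))*(-9))*(3166 + 9*B(6)) = (-3206 + ((-4 - 3 + 1)*(-15))*(-9))*(3166 + 9*(-10/3*6*(6 + 6))) = (-3206 - 6*(-15)*(-9))*(3166 + 9*(-10/3*6*12)) = (-3206 + 90*(-9))*(3166 + 9*(-240)) = (-3206 - 810)*(3166 - 2160) = -4016*1006 = -4040096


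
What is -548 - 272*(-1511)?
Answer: 410444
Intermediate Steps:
-548 - 272*(-1511) = -548 + 410992 = 410444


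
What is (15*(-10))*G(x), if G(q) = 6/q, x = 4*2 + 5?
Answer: -900/13 ≈ -69.231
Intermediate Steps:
x = 13 (x = 8 + 5 = 13)
(15*(-10))*G(x) = (15*(-10))*(6/13) = -900/13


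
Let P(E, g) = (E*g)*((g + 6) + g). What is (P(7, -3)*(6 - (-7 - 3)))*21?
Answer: 0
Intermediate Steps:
P(E, g) = E*g*(6 + 2*g) (P(E, g) = (E*g)*((6 + g) + g) = (E*g)*(6 + 2*g) = E*g*(6 + 2*g))
(P(7, -3)*(6 - (-7 - 3)))*21 = ((2*7*(-3)*(3 - 3))*(6 - (-7 - 3)))*21 = ((2*7*(-3)*0)*(6 - 1*(-10)))*21 = (0*(6 + 10))*21 = (0*16)*21 = 0*21 = 0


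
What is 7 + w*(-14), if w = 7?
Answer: -91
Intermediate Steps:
7 + w*(-14) = 7 + 7*(-14) = 7 - 98 = -91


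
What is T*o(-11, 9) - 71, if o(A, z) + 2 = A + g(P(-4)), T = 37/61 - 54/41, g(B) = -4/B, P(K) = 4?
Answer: -152693/2501 ≈ -61.053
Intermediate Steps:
T = -1777/2501 (T = 37*(1/61) - 54*1/41 = 37/61 - 54/41 = -1777/2501 ≈ -0.71052)
o(A, z) = -3 + A (o(A, z) = -2 + (A - 4/4) = -2 + (A - 4*¼) = -2 + (A - 1) = -2 + (-1 + A) = -3 + A)
T*o(-11, 9) - 71 = -1777*(-3 - 11)/2501 - 71 = -1777/2501*(-14) - 71 = 24878/2501 - 71 = -152693/2501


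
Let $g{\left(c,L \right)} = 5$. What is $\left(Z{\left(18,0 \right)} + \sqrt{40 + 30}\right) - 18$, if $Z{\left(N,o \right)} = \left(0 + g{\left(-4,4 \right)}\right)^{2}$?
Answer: $7 + \sqrt{70} \approx 15.367$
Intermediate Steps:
$Z{\left(N,o \right)} = 25$ ($Z{\left(N,o \right)} = \left(0 + 5\right)^{2} = 5^{2} = 25$)
$\left(Z{\left(18,0 \right)} + \sqrt{40 + 30}\right) - 18 = \left(25 + \sqrt{40 + 30}\right) - 18 = \left(25 + \sqrt{70}\right) - 18 = 7 + \sqrt{70}$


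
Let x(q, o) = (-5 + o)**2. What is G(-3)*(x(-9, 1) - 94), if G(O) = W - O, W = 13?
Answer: -1248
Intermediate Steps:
G(O) = 13 - O
G(-3)*(x(-9, 1) - 94) = (13 - 1*(-3))*((-5 + 1)**2 - 94) = (13 + 3)*((-4)**2 - 94) = 16*(16 - 94) = 16*(-78) = -1248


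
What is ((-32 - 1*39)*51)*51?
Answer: -184671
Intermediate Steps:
((-32 - 1*39)*51)*51 = ((-32 - 39)*51)*51 = -71*51*51 = -3621*51 = -184671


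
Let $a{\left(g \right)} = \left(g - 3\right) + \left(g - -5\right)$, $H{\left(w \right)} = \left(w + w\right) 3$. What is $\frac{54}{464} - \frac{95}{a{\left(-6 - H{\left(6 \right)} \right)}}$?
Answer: $\frac{12127}{9512} \approx 1.2749$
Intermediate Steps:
$H{\left(w \right)} = 6 w$ ($H{\left(w \right)} = 2 w 3 = 6 w$)
$a{\left(g \right)} = 2 + 2 g$ ($a{\left(g \right)} = \left(-3 + g\right) + \left(g + 5\right) = \left(-3 + g\right) + \left(5 + g\right) = 2 + 2 g$)
$\frac{54}{464} - \frac{95}{a{\left(-6 - H{\left(6 \right)} \right)}} = \frac{54}{464} - \frac{95}{2 + 2 \left(-6 - 6 \cdot 6\right)} = 54 \cdot \frac{1}{464} - \frac{95}{2 + 2 \left(-6 - 36\right)} = \frac{27}{232} - \frac{95}{2 + 2 \left(-6 - 36\right)} = \frac{27}{232} - \frac{95}{2 + 2 \left(-42\right)} = \frac{27}{232} - \frac{95}{2 - 84} = \frac{27}{232} - \frac{95}{-82} = \frac{27}{232} - - \frac{95}{82} = \frac{27}{232} + \frac{95}{82} = \frac{12127}{9512}$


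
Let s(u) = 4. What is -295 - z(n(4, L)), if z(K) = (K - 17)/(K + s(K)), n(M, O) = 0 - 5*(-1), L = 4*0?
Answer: -881/3 ≈ -293.67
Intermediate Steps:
L = 0
n(M, O) = 5 (n(M, O) = 0 + 5 = 5)
z(K) = (-17 + K)/(4 + K) (z(K) = (K - 17)/(K + 4) = (-17 + K)/(4 + K))
-295 - z(n(4, L)) = -295 - (-17 + 5)/(4 + 5) = -295 - (-12)/9 = -295 - 1*(-4/3) = -295 + 4/3 = -881/3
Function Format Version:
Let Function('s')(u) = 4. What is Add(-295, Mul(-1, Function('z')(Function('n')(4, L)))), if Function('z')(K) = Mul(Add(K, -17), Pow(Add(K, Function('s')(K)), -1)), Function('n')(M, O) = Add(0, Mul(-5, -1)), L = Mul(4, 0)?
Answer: Rational(-881, 3) ≈ -293.67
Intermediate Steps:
L = 0
Function('n')(M, O) = 5 (Function('n')(M, O) = Add(0, 5) = 5)
Function('z')(K) = Mul(Pow(Add(4, K), -1), Add(-17, K)) (Function('z')(K) = Mul(Add(K, -17), Pow(Add(K, 4), -1)) = Mul(Add(-17, K), Pow(Add(4, K), -1)) = Mul(Pow(Add(4, K), -1), Add(-17, K)))
Add(-295, Mul(-1, Function('z')(Function('n')(4, L)))) = Add(-295, Mul(-1, Mul(Pow(Add(4, 5), -1), Add(-17, 5)))) = Add(-295, Mul(-1, Mul(Pow(9, -1), -12))) = Add(-295, Mul(-1, Mul(Rational(1, 9), -12))) = Add(-295, Mul(-1, Rational(-4, 3))) = Add(-295, Rational(4, 3)) = Rational(-881, 3)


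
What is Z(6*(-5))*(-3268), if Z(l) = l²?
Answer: -2941200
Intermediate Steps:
Z(6*(-5))*(-3268) = (6*(-5))²*(-3268) = (-30)²*(-3268) = 900*(-3268) = -2941200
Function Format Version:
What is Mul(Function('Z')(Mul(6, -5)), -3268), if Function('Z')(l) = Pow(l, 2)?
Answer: -2941200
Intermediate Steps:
Mul(Function('Z')(Mul(6, -5)), -3268) = Mul(Pow(Mul(6, -5), 2), -3268) = Mul(Pow(-30, 2), -3268) = Mul(900, -3268) = -2941200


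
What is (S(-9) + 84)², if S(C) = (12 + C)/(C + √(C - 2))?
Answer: 9*(14056*√11 + 54377*I)/(2*(9*√11 + 35*I)) ≈ 7006.8 - 18.106*I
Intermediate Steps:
S(C) = (12 + C)/(C + √(-2 + C))
(S(-9) + 84)² = ((12 - 9)/(-9 + √(-2 - 9)) + 84)² = (3/(-9 + √(-11)) + 84)² = (3/(-9 + I*√11) + 84)² = (84 + 3/(-9 + I*√11))²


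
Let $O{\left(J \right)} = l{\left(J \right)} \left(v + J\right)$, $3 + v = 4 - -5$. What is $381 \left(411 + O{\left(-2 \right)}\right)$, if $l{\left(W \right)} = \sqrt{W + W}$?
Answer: $156591 + 3048 i \approx 1.5659 \cdot 10^{5} + 3048.0 i$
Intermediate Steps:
$l{\left(W \right)} = \sqrt{2} \sqrt{W}$ ($l{\left(W \right)} = \sqrt{2 W} = \sqrt{2} \sqrt{W}$)
$v = 6$ ($v = -3 + \left(4 - -5\right) = -3 + \left(4 + 5\right) = -3 + 9 = 6$)
$O{\left(J \right)} = \sqrt{2} \sqrt{J} \left(6 + J\right)$
$381 \left(411 + O{\left(-2 \right)}\right) = 381 \left(411 + \sqrt{2} \sqrt{-2} \left(6 - 2\right)\right) = 381 \left(411 + \sqrt{2} i \sqrt{2} \cdot 4\right) = 381 \left(411 + 8 i\right) = 156591 + 3048 i$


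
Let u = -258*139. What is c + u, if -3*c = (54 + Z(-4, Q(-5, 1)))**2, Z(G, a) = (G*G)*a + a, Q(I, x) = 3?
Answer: -39537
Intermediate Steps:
u = -35862
Z(G, a) = a + a*G**2 (Z(G, a) = G**2*a + a = a*G**2 + a = a + a*G**2)
c = -3675 (c = -(54 + 3*(1 + (-4)**2))**2/3 = -(54 + 3*(1 + 16))**2/3 = -(54 + 3*17)**2/3 = -(54 + 51)**2/3 = -1/3*105**2 = -1/3*11025 = -3675)
c + u = -3675 - 35862 = -39537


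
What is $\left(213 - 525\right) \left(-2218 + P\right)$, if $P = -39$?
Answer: $704184$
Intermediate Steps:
$\left(213 - 525\right) \left(-2218 + P\right) = \left(213 - 525\right) \left(-2218 - 39\right) = \left(-312\right) \left(-2257\right) = 704184$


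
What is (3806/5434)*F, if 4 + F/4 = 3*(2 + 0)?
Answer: 1384/247 ≈ 5.6032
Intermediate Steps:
F = 8 (F = -16 + 4*(3*(2 + 0)) = -16 + 4*(3*2) = -16 + 4*6 = -16 + 24 = 8)
(3806/5434)*F = (3806/5434)*8 = (3806*(1/5434))*8 = (173/247)*8 = 1384/247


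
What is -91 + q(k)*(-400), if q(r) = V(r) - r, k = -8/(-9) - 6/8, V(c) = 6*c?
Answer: -3319/9 ≈ -368.78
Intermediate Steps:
k = 5/36 (k = -8*(-⅑) - 6*⅛ = 8/9 - ¾ = 5/36 ≈ 0.13889)
q(r) = 5*r (q(r) = 6*r - r = 5*r)
-91 + q(k)*(-400) = -91 + (5*(5/36))*(-400) = -91 + (25/36)*(-400) = -91 - 2500/9 = -3319/9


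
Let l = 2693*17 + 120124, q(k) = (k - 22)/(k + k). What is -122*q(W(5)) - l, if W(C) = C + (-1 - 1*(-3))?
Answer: -1160420/7 ≈ -1.6577e+5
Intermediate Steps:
W(C) = 2 + C (W(C) = C + (-1 + 3) = C + 2 = 2 + C)
q(k) = (-22 + k)/(2*k) (q(k) = (-22 + k)/((2*k)) = (-22 + k)*(1/(2*k)) = (-22 + k)/(2*k))
l = 165905 (l = 45781 + 120124 = 165905)
-122*q(W(5)) - l = -61*(-22 + (2 + 5))/(2 + 5) - 1*165905 = -61*(-22 + 7)/7 - 165905 = -61*(-15)/7 - 165905 = -122*(-15/14) - 165905 = 915/7 - 165905 = -1160420/7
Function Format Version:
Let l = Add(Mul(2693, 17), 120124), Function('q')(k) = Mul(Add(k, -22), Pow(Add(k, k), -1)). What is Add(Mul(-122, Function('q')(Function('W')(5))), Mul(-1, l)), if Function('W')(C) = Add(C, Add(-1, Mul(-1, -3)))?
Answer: Rational(-1160420, 7) ≈ -1.6577e+5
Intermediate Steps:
Function('W')(C) = Add(2, C) (Function('W')(C) = Add(C, Add(-1, 3)) = Add(C, 2) = Add(2, C))
Function('q')(k) = Mul(Rational(1, 2), Pow(k, -1), Add(-22, k)) (Function('q')(k) = Mul(Add(-22, k), Pow(Mul(2, k), -1)) = Mul(Add(-22, k), Mul(Rational(1, 2), Pow(k, -1))) = Mul(Rational(1, 2), Pow(k, -1), Add(-22, k)))
l = 165905 (l = Add(45781, 120124) = 165905)
Add(Mul(-122, Function('q')(Function('W')(5))), Mul(-1, l)) = Add(Mul(-122, Mul(Rational(1, 2), Pow(Add(2, 5), -1), Add(-22, Add(2, 5)))), Mul(-1, 165905)) = Add(Mul(-122, Mul(Rational(1, 2), Pow(7, -1), Add(-22, 7))), -165905) = Add(Mul(-122, Mul(Rational(1, 2), Rational(1, 7), -15)), -165905) = Add(Mul(-122, Rational(-15, 14)), -165905) = Add(Rational(915, 7), -165905) = Rational(-1160420, 7)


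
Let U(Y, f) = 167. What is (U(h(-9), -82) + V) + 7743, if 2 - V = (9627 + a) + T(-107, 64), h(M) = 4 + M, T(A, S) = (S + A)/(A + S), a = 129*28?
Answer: -5328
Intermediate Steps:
a = 3612
T(A, S) = 1 (T(A, S) = (A + S)/(A + S) = 1)
V = -13238 (V = 2 - ((9627 + 3612) + 1) = 2 - (13239 + 1) = 2 - 1*13240 = 2 - 13240 = -13238)
(U(h(-9), -82) + V) + 7743 = (167 - 13238) + 7743 = -13071 + 7743 = -5328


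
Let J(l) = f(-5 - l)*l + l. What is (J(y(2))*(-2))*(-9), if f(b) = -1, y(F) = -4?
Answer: 0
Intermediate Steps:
J(l) = 0 (J(l) = -l + l = 0)
(J(y(2))*(-2))*(-9) = (0*(-2))*(-9) = 0*(-9) = 0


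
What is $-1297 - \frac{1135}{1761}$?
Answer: $- \frac{2285152}{1761} \approx -1297.6$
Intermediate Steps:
$-1297 - \frac{1135}{1761} = - \frac{2285152}{1761}$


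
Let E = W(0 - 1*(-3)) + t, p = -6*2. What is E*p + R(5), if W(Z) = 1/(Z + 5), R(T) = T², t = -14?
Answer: 383/2 ≈ 191.50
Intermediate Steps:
p = -12
W(Z) = 1/(5 + Z)
E = -111/8 (E = 1/(5 + (0 - 1*(-3))) - 14 = 1/(5 + (0 + 3)) - 14 = 1/(5 + 3) - 14 = 1/8 - 14 = ⅛ - 14 = -111/8 ≈ -13.875)
E*p + R(5) = -111/8*(-12) + 5² = 333/2 + 25 = 383/2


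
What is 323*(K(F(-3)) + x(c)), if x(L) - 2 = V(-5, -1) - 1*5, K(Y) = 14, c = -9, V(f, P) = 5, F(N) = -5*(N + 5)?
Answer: 5168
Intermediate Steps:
F(N) = -25 - 5*N (F(N) = -5*(5 + N) = -25 - 5*N)
x(L) = 2 (x(L) = 2 + (5 - 1*5) = 2 + (5 - 5) = 2 + 0 = 2)
323*(K(F(-3)) + x(c)) = 323*(14 + 2) = 323*16 = 5168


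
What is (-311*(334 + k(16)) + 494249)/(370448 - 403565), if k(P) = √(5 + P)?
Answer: -130125/11039 + 311*√21/33117 ≈ -11.745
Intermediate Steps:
(-311*(334 + k(16)) + 494249)/(370448 - 403565) = (-311*(334 + √(5 + 16)) + 494249)/(370448 - 403565) = (-311*(334 + √21) + 494249)/(-33117) = ((-103874 - 311*√21) + 494249)*(-1/33117) = (390375 - 311*√21)*(-1/33117) = -130125/11039 + 311*√21/33117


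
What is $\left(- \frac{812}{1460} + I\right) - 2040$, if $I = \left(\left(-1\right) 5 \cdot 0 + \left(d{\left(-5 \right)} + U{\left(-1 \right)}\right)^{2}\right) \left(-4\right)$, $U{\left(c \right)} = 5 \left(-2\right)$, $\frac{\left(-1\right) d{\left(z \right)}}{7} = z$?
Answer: $- \frac{1657303}{365} \approx -4540.6$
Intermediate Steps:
$d{\left(z \right)} = - 7 z$
$U{\left(c \right)} = -10$
$I = -2500$ ($I = \left(\left(-1\right) 5 \cdot 0 + \left(\left(-7\right) \left(-5\right) - 10\right)^{2}\right) \left(-4\right) = \left(\left(-5\right) 0 + \left(35 - 10\right)^{2}\right) \left(-4\right) = \left(0 + 25^{2}\right) \left(-4\right) = \left(0 + 625\right) \left(-4\right) = 625 \left(-4\right) = -2500$)
$\left(- \frac{812}{1460} + I\right) - 2040 = \left(- \frac{812}{1460} - 2500\right) - 2040 = \left(\left(-812\right) \frac{1}{1460} - 2500\right) - 2040 = \left(- \frac{203}{365} - 2500\right) - 2040 = - \frac{912703}{365} - 2040 = - \frac{1657303}{365}$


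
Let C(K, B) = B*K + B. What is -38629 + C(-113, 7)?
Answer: -39413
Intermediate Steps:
C(K, B) = B + B*K
-38629 + C(-113, 7) = -38629 + 7*(1 - 113) = -38629 + 7*(-112) = -38629 - 784 = -39413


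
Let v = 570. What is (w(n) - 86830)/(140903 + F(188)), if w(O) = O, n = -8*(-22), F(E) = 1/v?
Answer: -49392780/80314711 ≈ -0.61499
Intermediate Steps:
F(E) = 1/570
n = 176
(w(n) - 86830)/(140903 + F(188)) = (176 - 86830)/(140903 + 1/570) = -86654/80314711/570 = -86654*570/80314711 = -49392780/80314711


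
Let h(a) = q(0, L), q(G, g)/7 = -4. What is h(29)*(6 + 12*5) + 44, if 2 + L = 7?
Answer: -1804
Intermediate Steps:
L = 5 (L = -2 + 7 = 5)
q(G, g) = -28 (q(G, g) = 7*(-4) = -28)
h(a) = -28
h(29)*(6 + 12*5) + 44 = -28*(6 + 12*5) + 44 = -28*(6 + 60) + 44 = -28*66 + 44 = -1848 + 44 = -1804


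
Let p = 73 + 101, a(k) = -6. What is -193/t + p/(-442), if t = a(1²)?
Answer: 42131/1326 ≈ 31.773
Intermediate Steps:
p = 174
t = -6
-193/t + p/(-442) = -193/(-6) + 174/(-442) = -193*(-⅙) + 174*(-1/442) = 193/6 - 87/221 = 42131/1326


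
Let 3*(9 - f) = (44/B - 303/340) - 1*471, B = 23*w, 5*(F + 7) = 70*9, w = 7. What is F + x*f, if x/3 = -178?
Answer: -2425939497/27370 ≈ -88635.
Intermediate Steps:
x = -534 (x = 3*(-178) = -534)
F = 119 (F = -7 + (70*9)/5 = -7 + (⅕)*630 = -7 + 126 = 119)
B = 161 (B = 23*7 = 161)
f = 27294343/164220 (f = 9 - ((44/161 - 303/340) - 1*471)/3 = 9 - ((44*(1/161) - 303*1/340) - 471)/3 = 9 - ((44/161 - 303/340) - 471)/3 = 9 - (-33823/54740 - 471)/3 = 9 - ⅓*(-25816363/54740) = 9 + 25816363/164220 = 27294343/164220 ≈ 166.21)
F + x*f = 119 - 534*27294343/164220 = 119 - 2429196527/27370 = -2425939497/27370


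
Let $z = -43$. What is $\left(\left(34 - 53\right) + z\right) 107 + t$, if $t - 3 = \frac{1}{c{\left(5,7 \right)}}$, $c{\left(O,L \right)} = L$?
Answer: $- \frac{46416}{7} \approx -6630.9$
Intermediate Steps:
$t = \frac{22}{7}$ ($t = 3 + \frac{1}{7} = \frac{22}{7} \approx 3.1429$)
$\left(\left(34 - 53\right) + z\right) 107 + t = \left(\left(34 - 53\right) - 43\right) 107 + \frac{22}{7} = \left(-19 - 43\right) 107 + \frac{22}{7} = \left(-62\right) 107 + \frac{22}{7} = -6634 + \frac{22}{7} = - \frac{46416}{7}$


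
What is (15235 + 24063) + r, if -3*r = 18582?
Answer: 33104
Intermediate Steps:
r = -6194 (r = -⅓*18582 = -6194)
(15235 + 24063) + r = (15235 + 24063) - 6194 = 39298 - 6194 = 33104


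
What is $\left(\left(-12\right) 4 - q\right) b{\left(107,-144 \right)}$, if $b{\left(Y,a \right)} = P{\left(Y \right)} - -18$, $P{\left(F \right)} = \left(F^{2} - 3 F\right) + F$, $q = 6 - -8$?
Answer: $-697686$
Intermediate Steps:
$q = 14$ ($q = 6 + 8 = 14$)
$P{\left(F \right)} = F^{2} - 2 F$
$b{\left(Y,a \right)} = 18 + Y \left(-2 + Y\right)$ ($b{\left(Y,a \right)} = Y \left(-2 + Y\right) - -18 = Y \left(-2 + Y\right) + 18 = 18 + Y \left(-2 + Y\right)$)
$\left(\left(-12\right) 4 - q\right) b{\left(107,-144 \right)} = \left(\left(-12\right) 4 - 14\right) \left(18 + 107 \left(-2 + 107\right)\right) = \left(-48 - 14\right) \left(18 + 107 \cdot 105\right) = - 62 \left(18 + 11235\right) = \left(-62\right) 11253 = -697686$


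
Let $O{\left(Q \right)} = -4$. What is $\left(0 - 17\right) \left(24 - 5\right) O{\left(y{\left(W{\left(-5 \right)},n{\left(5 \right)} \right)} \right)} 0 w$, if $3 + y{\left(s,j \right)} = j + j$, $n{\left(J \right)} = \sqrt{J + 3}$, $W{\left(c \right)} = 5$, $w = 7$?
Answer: $0$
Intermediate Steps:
$n{\left(J \right)} = \sqrt{3 + J}$
$y{\left(s,j \right)} = -3 + 2 j$ ($y{\left(s,j \right)} = -3 + \left(j + j\right) = -3 + 2 j$)
$\left(0 - 17\right) \left(24 - 5\right) O{\left(y{\left(W{\left(-5 \right)},n{\left(5 \right)} \right)} \right)} 0 w = \left(0 - 17\right) \left(24 - 5\right) \left(-4\right) 0 \cdot 7 = \left(-17\right) 19 \left(-4\right) 0 = \left(-323\right) \left(-4\right) 0 = 1292 \cdot 0 = 0$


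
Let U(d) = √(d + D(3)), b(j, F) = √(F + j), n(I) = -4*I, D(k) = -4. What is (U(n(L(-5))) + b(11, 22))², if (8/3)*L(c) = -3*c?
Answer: 13/2 + I*√3498 ≈ 6.5 + 59.144*I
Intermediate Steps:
L(c) = -9*c/8 (L(c) = 3*(-3*c)/8 = -9*c/8)
U(d) = √(-4 + d) (U(d) = √(d - 4) = √(-4 + d))
(U(n(L(-5))) + b(11, 22))² = (√(-4 - (-9)*(-5)/2) + √(22 + 11))² = (√(-4 - 4*45/8) + √33)² = (√(-4 - 45/2) + √33)² = (√(-53/2) + √33)² = (I*√106/2 + √33)² = (√33 + I*√106/2)²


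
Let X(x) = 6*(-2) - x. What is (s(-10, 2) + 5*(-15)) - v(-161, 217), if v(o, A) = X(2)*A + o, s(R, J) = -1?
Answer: 3123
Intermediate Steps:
X(x) = -12 - x
v(o, A) = o - 14*A (v(o, A) = (-12 - 1*2)*A + o = (-12 - 2)*A + o = -14*A + o = o - 14*A)
(s(-10, 2) + 5*(-15)) - v(-161, 217) = (-1 + 5*(-15)) - (-161 - 14*217) = (-1 - 75) - (-161 - 3038) = -76 - 1*(-3199) = -76 + 3199 = 3123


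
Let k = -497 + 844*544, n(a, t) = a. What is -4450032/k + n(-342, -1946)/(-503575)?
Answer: -2240768009862/230959134425 ≈ -9.7020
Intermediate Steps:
k = 458639 (k = -497 + 459136 = 458639)
-4450032/k + n(-342, -1946)/(-503575) = -4450032/458639 - 342/(-503575) = -4450032*1/458639 - 342*(-1/503575) = -4450032/458639 + 342/503575 = -2240768009862/230959134425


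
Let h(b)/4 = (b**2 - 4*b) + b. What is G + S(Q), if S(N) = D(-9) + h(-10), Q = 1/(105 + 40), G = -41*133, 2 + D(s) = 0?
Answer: -4935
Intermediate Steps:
h(b) = -12*b + 4*b**2 (h(b) = 4*((b**2 - 4*b) + b) = 4*(b**2 - 3*b) = -12*b + 4*b**2)
D(s) = -2 (D(s) = -2 + 0 = -2)
G = -5453
Q = 1/145 ≈ 0.0068966
S(N) = 518 (S(N) = -2 + 4*(-10)*(-3 - 10) = -2 + 4*(-10)*(-13) = -2 + 520 = 518)
G + S(Q) = -5453 + 518 = -4935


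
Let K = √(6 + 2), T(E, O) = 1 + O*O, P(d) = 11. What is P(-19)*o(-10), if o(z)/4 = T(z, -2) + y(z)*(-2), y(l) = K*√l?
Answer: 220 - 352*I*√5 ≈ 220.0 - 787.1*I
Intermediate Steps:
T(E, O) = 1 + O²
K = 2*√2 (K = √8 = 2*√2 ≈ 2.8284)
y(l) = 2*√2*√l (y(l) = (2*√2)*√l = 2*√2*√l)
o(z) = 20 - 16*√2*√z (o(z) = 4*((1 + (-2)²) + (2*√2*√z)*(-2)) = 4*((1 + 4) - 4*√2*√z) = 4*(5 - 4*√2*√z) = 20 - 16*√2*√z)
P(-19)*o(-10) = 11*(20 - 16*√2*√(-10)) = 11*(20 - 16*√2*I*√10) = 11*(20 - 32*I*√5) = 220 - 352*I*√5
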